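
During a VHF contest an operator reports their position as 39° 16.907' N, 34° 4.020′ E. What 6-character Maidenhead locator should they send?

KM79ag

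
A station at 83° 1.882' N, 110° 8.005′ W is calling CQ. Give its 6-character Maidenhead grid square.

DR43wa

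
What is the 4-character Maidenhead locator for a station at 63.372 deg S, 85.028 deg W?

EC76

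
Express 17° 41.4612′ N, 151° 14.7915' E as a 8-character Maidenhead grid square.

Add 180° to longitude and 90° to latitude: 331.24653, 107.69102.
Field: 331.24653/20 → 16 → Q, 107.69102/10 → 10 → K; chars QK.
Square: 11.24653/2 → 5, 7.69102/1 → 7; chars 57.
Subsquare: 1.24653/0.0833333 → 14 → o, 0.69102/0.0416667 → 16 → q; chars oq.
Extended square: 0.07986/0.00833333 → 9, 0.02435/0.00416667 → 5; chars 95.

QK57oq95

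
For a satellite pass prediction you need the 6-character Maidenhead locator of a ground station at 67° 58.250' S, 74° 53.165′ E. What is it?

Offset from 180°W / 90°S: lon 254.8861°, lat 22.0292°.
Field: lon ⌊254.8861/20⌋ = 12 → M; lat ⌊22.0292/10⌋ = 2 → C.
Square: lon ⌊14.8861/2⌋ = 7; lat ⌊2.0292/1⌋ = 2.
Subsquare: lon ⌊0.8861/0.0833333⌋ = 10 → k; lat ⌊0.0292/0.0416667⌋ = 0 → a.

MC72ka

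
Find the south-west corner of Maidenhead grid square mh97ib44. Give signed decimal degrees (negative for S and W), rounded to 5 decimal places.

Field M=12, H=7: +12·20° lon, +7·10° lat → SW at lon 60°, lat -20°.
Square 9, 7: +9·2° lon, +7·1° lat → SW at lon 78°, lat -13°.
Subsquare i=8, b=1: +8·0.0833333° lon, +1·0.0416667° lat → SW at lon 78.6667°, lat -12.9583°.
Extended square 4, 4: +4·0.00833333° lon, +4·0.00416667° lat → SW at lon 78.7°, lat -12.9417°.
latitude -12.94167, longitude 78.70000.

-12.94167, 78.70000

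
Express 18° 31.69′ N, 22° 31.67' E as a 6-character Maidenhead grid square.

Offset from 180°W / 90°S: lon 202.5278°, lat 108.5282°.
Field (20°×10°, letters A–R): lon ⌊202.5278/20⌋ = 10 → K; lat ⌊108.5282/10⌋ = 10 → K.
Square (2°×1°, digits 0–9): lon ⌊2.5278/2⌋ = 1; lat ⌊8.5282/1⌋ = 8.
Subsquare (5′×2.5′, letters a–x): lon ⌊0.5278/0.0833333⌋ = 6 → g; lat ⌊0.5282/0.0416667⌋ = 12 → m.

KK18gm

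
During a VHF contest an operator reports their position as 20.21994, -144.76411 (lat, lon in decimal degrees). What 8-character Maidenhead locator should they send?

BL70of82

Offset from 180°W / 90°S: lon 35.23589°, lat 110.21994°.
Field: 35.23589/20 → 1 → B, 110.21994/10 → 11 → L; chars BL.
Square: 15.23589/2 → 7, 0.21994/1 → 0; chars 70.
Subsquare: 1.23589/0.0833333 → 14 → o, 0.21994/0.0416667 → 5 → f; chars of.
Extended square: 0.06922/0.00833333 → 8, 0.01161/0.00416667 → 2; chars 82.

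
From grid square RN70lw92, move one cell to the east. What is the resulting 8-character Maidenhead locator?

RN70mw02

Longitude extended square 9; +1 → 10, wraps to 0, carry into subsquare.
Longitude subsquare l = 11; +1 → 12 = m.
The latitude characters are unchanged.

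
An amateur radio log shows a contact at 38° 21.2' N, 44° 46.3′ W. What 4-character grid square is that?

Shift to the Maidenhead origin (180°W, 90°S): lon 135.23, lat 128.35.
Field: 135.23/20 → 6 → G, 128.35/10 → 12 → M; chars GM.
Square: 15.23/2 → 7, 8.35/1 → 8; chars 78.

GM78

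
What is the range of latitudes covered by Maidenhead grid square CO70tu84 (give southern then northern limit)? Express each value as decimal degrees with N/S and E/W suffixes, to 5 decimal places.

Field C=2, O=14: +2·20° lon, +14·10° lat → SW at lon -140°, lat 50°.
Square 7, 0: +7·2° lon, +0·1° lat → SW at lon -126°, lat 50°.
Subsquare t=19, u=20: +19·0.0833333° lon, +20·0.0416667° lat → SW at lon -124.417°, lat 50.8333°.
Extended square 8, 4: +8·0.00833333° lon, +4·0.00416667° lat → SW at lon -124.35°, lat 50.85°.
Cell spans 0.00833333° lon × 0.00416667° lat.
south 50.85000° N, north 50.85417° N.

50.85000° N, 50.85417° N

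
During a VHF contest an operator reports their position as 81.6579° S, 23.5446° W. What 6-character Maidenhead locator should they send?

HA88fi

Shift to the Maidenhead origin (180°W, 90°S): lon 156.4554, lat 8.3421.
Field: lon ⌊156.4554/20⌋ = 7 → H; lat ⌊8.3421/10⌋ = 0 → A.
Square: lon ⌊16.4554/2⌋ = 8; lat ⌊8.3421/1⌋ = 8.
Subsquare: lon ⌊0.4554/0.0833333⌋ = 5 → f; lat ⌊0.3421/0.0416667⌋ = 8 → i.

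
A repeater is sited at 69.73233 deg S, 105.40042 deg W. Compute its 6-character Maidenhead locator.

Add 180° to longitude and 90° to latitude: 74.5996, 20.2677.
Field: lon ⌊74.5996/20⌋ = 3 → D; lat ⌊20.2677/10⌋ = 2 → C.
Square: lon ⌊14.5996/2⌋ = 7; lat ⌊0.2677/1⌋ = 0.
Subsquare: lon ⌊0.5996/0.0833333⌋ = 7 → h; lat ⌊0.2677/0.0416667⌋ = 6 → g.

DC70hg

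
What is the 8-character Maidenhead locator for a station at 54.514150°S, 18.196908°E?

JD95cl36

Add 180° to longitude and 90° to latitude: 198.19691, 35.48585.
Field (20°×10°, letters A–R): 198.19691/20 → 9 → J, 35.48585/10 → 3 → D; chars JD.
Square (2°×1°, digits 0–9): 18.19691/2 → 9, 5.48585/1 → 5; chars 95.
Subsquare (5′×2.5′, letters a–x): 0.19691/0.0833333 → 2 → c, 0.48585/0.0416667 → 11 → l; chars cl.
Extended square (30″×15″, digits 0–9): 0.03024/0.00833333 → 3, 0.02752/0.00416667 → 6; chars 36.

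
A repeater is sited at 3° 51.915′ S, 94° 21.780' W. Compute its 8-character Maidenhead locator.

EI26td62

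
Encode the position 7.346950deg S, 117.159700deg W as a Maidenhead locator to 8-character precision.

DI12kp06

Offset from 180°W / 90°S: lon 62.84030°, lat 82.65305°.
Field (20°×10°, letters A–R): 62.84030/20 → 3 → D, 82.65305/10 → 8 → I; chars DI.
Square (2°×1°, digits 0–9): 2.84030/2 → 1, 2.65305/1 → 2; chars 12.
Subsquare (5′×2.5′, letters a–x): 0.84030/0.0833333 → 10 → k, 0.65305/0.0416667 → 15 → p; chars kp.
Extended square (30″×15″, digits 0–9): 0.00697/0.00833333 → 0, 0.02805/0.00416667 → 6; chars 06.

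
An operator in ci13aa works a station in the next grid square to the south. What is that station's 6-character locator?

CI12ax

Latitude subsquare a = 0; −1 → -1, wraps to 23 = x, carry into square.
Latitude square 3; −1 → 2.
The longitude characters are unchanged.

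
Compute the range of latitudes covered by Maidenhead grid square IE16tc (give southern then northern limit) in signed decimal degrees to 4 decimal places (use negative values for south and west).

-43.9167, -43.8750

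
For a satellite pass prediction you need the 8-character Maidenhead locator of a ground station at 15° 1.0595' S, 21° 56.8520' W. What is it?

HH94ax65

Shift to the Maidenhead origin (180°W, 90°S): lon 158.05247, lat 74.98234.
Field: 158.05247/20 → 7 → H, 74.98234/10 → 7 → H; chars HH.
Square: 18.05247/2 → 9, 4.98234/1 → 4; chars 94.
Subsquare: 0.05247/0.0833333 → 0 → a, 0.98234/0.0416667 → 23 → x; chars ax.
Extended square: 0.05247/0.00833333 → 6, 0.02401/0.00416667 → 5; chars 65.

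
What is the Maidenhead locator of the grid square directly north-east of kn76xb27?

KN76xb38

Longitude extended square 2; +1 → 3.
Latitude extended square 7; +1 → 8.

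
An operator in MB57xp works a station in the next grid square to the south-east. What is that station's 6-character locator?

MB67ao

Longitude subsquare x = 23; +1 → 24, wraps to 0 = a, carry into square.
Longitude square 5; +1 → 6.
Latitude subsquare p = 15; −1 → 14 = o.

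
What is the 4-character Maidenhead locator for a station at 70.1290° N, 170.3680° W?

Shift to the Maidenhead origin (180°W, 90°S): lon 9.63, lat 160.13.
Field: lon ⌊9.63/20⌋ = 0 → A; lat ⌊160.13/10⌋ = 16 → Q.
Square: lon ⌊9.63/2⌋ = 4; lat ⌊0.13/1⌋ = 0.

AQ40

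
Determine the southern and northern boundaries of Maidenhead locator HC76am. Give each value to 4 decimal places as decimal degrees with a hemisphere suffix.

63.5000° S, 63.4583° S

Field H=7, C=2: +7·20° lon, +2·10° lat → SW at lon -40°, lat -70°.
Square 7, 6: +7·2° lon, +6·1° lat → SW at lon -26°, lat -64°.
Subsquare a=0, m=12: +0·0.0833333° lon, +12·0.0416667° lat → SW at lon -26°, lat -63.5°.
Cell spans 0.0833333° lon × 0.0416667° lat.
south 63.5000° S, north 63.4583° S.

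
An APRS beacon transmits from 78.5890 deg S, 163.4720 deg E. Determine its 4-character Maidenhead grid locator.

RB11

Offset from 180°W / 90°S: lon 343.47°, lat 11.41°.
Field (20°×10°, letters A–R): 343.47/20 → 17 → R, 11.41/10 → 1 → B; chars RB.
Square (2°×1°, digits 0–9): 3.47/2 → 1, 1.41/1 → 1; chars 11.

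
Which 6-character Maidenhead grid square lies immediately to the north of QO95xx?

QO96xa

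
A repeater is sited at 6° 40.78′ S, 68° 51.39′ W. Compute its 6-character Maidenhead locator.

FI53nh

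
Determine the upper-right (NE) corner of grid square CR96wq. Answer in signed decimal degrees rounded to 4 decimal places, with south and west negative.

86.7083, -120.0833

Field C=2, R=17: +2·20° lon, +17·10° lat → SW at lon -140°, lat 80°.
Square 9, 6: +9·2° lon, +6·1° lat → SW at lon -122°, lat 86°.
Subsquare w=22, q=16: +22·0.0833333° lon, +16·0.0416667° lat → SW at lon -120.167°, lat 86.6667°.
Cell spans 0.0833333° lon × 0.0416667° lat. NE corner is SW corner plus one full cell.
latitude 86.7083, longitude -120.0833.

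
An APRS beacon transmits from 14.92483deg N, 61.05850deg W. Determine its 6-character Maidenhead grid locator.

FK94lw

Shift to the Maidenhead origin (180°W, 90°S): lon 118.9415, lat 104.9248.
Field: 118.9415/20 → 5 → F, 104.9248/10 → 10 → K; chars FK.
Square: 18.9415/2 → 9, 4.9248/1 → 4; chars 94.
Subsquare: 0.9415/0.0833333 → 11 → l, 0.9248/0.0416667 → 22 → w; chars lw.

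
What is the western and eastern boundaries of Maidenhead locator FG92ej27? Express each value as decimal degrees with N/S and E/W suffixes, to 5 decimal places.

61.65000° W, 61.64167° W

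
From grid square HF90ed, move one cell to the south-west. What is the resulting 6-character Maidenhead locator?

HF90dc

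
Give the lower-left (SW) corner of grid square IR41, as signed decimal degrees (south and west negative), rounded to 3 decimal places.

81.000, -12.000

Field I=8, R=17: +8·20° lon, +17·10° lat → SW at lon -20°, lat 80°.
Square 4, 1: +4·2° lon, +1·1° lat → SW at lon -12°, lat 81°.
latitude 81.000, longitude -12.000.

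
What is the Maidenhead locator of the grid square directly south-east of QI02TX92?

Longitude extended square 9; +1 → 10, wraps to 0, carry into subsquare.
Longitude subsquare t = 19; +1 → 20 = u.
Latitude extended square 2; −1 → 1.

QI02ux01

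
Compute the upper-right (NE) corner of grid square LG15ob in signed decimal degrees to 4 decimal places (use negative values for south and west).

-24.9167, 43.2500

Field L=11, G=6: +11·20° lon, +6·10° lat → SW at lon 40°, lat -30°.
Square 1, 5: +1·2° lon, +5·1° lat → SW at lon 42°, lat -25°.
Subsquare o=14, b=1: +14·0.0833333° lon, +1·0.0416667° lat → SW at lon 43.1667°, lat -24.9583°.
Cell spans 0.0833333° lon × 0.0416667° lat. NE corner is SW corner plus one full cell.
latitude -24.9167, longitude 43.2500.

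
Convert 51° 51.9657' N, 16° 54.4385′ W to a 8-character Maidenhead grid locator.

Shift to the Maidenhead origin (180°W, 90°S): lon 163.09269, lat 141.86610.
Field: 163.09269/20 → 8 → I, 141.86610/10 → 14 → O; chars IO.
Square: 3.09269/2 → 1, 1.86610/1 → 1; chars 11.
Subsquare: 1.09269/0.0833333 → 13 → n, 0.86610/0.0416667 → 20 → u; chars nu.
Extended square: 0.00936/0.00833333 → 1, 0.03276/0.00416667 → 7; chars 17.

IO11nu17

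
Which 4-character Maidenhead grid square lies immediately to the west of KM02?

Longitude square 0; −1 → -1, wraps to 9, carry into field.
Longitude field K = 10; −1 → 9 = J.
The latitude characters are unchanged.

JM92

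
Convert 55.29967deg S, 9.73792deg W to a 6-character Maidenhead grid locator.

ID54dq

Add 180° to longitude and 90° to latitude: 170.2621, 34.7003.
Field: 170.2621/20 → 8 → I, 34.7003/10 → 3 → D; chars ID.
Square: 10.2621/2 → 5, 4.7003/1 → 4; chars 54.
Subsquare: 0.2621/0.0833333 → 3 → d, 0.7003/0.0416667 → 16 → q; chars dq.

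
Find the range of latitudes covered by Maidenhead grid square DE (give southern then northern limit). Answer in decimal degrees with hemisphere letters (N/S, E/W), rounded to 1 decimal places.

50.0° S, 40.0° S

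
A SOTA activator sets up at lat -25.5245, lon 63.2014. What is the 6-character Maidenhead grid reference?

Offset from 180°W / 90°S: lon 243.2014°, lat 64.4755°.
Field (20°×10°, letters A–R): 243.2014/20 → 12 → M, 64.4755/10 → 6 → G; chars MG.
Square (2°×1°, digits 0–9): 3.2014/2 → 1, 4.4755/1 → 4; chars 14.
Subsquare (5′×2.5′, letters a–x): 1.2014/0.0833333 → 14 → o, 0.4755/0.0416667 → 11 → l; chars ol.

MG14ol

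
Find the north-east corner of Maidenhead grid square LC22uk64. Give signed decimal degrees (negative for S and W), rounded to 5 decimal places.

-67.56250, 45.72500

Field L=11, C=2: +11·20° lon, +2·10° lat → SW at lon 40°, lat -70°.
Square 2, 2: +2·2° lon, +2·1° lat → SW at lon 44°, lat -68°.
Subsquare u=20, k=10: +20·0.0833333° lon, +10·0.0416667° lat → SW at lon 45.6667°, lat -67.5833°.
Extended square 6, 4: +6·0.00833333° lon, +4·0.00416667° lat → SW at lon 45.7167°, lat -67.5667°.
Cell spans 0.00833333° lon × 0.00416667° lat. NE corner is SW corner plus one full cell.
latitude -67.56250, longitude 45.72500.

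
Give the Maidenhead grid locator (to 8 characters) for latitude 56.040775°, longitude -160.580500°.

AO96ra09

Offset from 180°W / 90°S: lon 19.41950°, lat 146.04077°.
Field: 19.41950/20 → 0 → A, 146.04077/10 → 14 → O; chars AO.
Square: 19.41950/2 → 9, 6.04077/1 → 6; chars 96.
Subsquare: 1.41950/0.0833333 → 17 → r, 0.04077/0.0416667 → 0 → a; chars ra.
Extended square: 0.00283/0.00833333 → 0, 0.04077/0.00416667 → 9; chars 09.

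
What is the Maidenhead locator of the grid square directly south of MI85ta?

MI84tx

Latitude subsquare a = 0; −1 → -1, wraps to 23 = x, carry into square.
Latitude square 5; −1 → 4.
The longitude characters are unchanged.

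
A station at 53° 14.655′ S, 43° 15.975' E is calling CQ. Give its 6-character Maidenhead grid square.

LD16ps

Offset from 180°W / 90°S: lon 223.2663°, lat 36.7557°.
Field: lon ⌊223.2663/20⌋ = 11 → L; lat ⌊36.7557/10⌋ = 3 → D.
Square: lon ⌊3.2663/2⌋ = 1; lat ⌊6.7557/1⌋ = 6.
Subsquare: lon ⌊1.2663/0.0833333⌋ = 15 → p; lat ⌊0.7557/0.0416667⌋ = 18 → s.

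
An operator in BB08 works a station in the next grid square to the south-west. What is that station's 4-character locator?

AB97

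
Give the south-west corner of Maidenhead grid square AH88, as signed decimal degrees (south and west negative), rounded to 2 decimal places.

Field A=0, H=7: +0·20° lon, +7·10° lat → SW at lon -180°, lat -20°.
Square 8, 8: +8·2° lon, +8·1° lat → SW at lon -164°, lat -12°.
latitude -12.00, longitude -164.00.

-12.00, -164.00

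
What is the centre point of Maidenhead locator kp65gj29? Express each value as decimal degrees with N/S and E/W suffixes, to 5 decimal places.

Field K=10, P=15: +10·20° lon, +15·10° lat → SW at lon 20°, lat 60°.
Square 6, 5: +6·2° lon, +5·1° lat → SW at lon 32°, lat 65°.
Subsquare g=6, j=9: +6·0.0833333° lon, +9·0.0416667° lat → SW at lon 32.5°, lat 65.375°.
Extended square 2, 9: +2·0.00833333° lon, +9·0.00416667° lat → SW at lon 32.5167°, lat 65.4125°.
Cell spans 0.00833333° lon × 0.00416667° lat. Centre is SW corner plus half of each.
latitude 65.41458° N, longitude 32.52083° E.

65.41458° N, 32.52083° E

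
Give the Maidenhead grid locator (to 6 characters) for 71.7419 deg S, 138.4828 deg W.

CB08sg

Shift to the Maidenhead origin (180°W, 90°S): lon 41.5172, lat 18.2581.
Field (20°×10°, letters A–R): lon ⌊41.5172/20⌋ = 2 → C; lat ⌊18.2581/10⌋ = 1 → B.
Square (2°×1°, digits 0–9): lon ⌊1.5172/2⌋ = 0; lat ⌊8.2581/1⌋ = 8.
Subsquare (5′×2.5′, letters a–x): lon ⌊1.5172/0.0833333⌋ = 18 → s; lat ⌊0.2581/0.0416667⌋ = 6 → g.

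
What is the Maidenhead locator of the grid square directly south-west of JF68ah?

Longitude subsquare a = 0; −1 → -1, wraps to 23 = x, carry into square.
Longitude square 6; −1 → 5.
Latitude subsquare h = 7; −1 → 6 = g.

JF58xg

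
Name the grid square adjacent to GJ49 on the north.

Latitude square 9; +1 → 10, wraps to 0, carry into field.
Latitude field J = 9; +1 → 10 = K.
The longitude characters are unchanged.

GK40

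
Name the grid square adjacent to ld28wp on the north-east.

LD28xq

Longitude subsquare w = 22; +1 → 23 = x.
Latitude subsquare p = 15; +1 → 16 = q.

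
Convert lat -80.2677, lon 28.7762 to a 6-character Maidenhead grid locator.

KA49jr

Shift to the Maidenhead origin (180°W, 90°S): lon 208.7762, lat 9.7323.
Field (20°×10°, letters A–R): lon ⌊208.7762/20⌋ = 10 → K; lat ⌊9.7323/10⌋ = 0 → A.
Square (2°×1°, digits 0–9): lon ⌊8.7762/2⌋ = 4; lat ⌊9.7323/1⌋ = 9.
Subsquare (5′×2.5′, letters a–x): lon ⌊0.7762/0.0833333⌋ = 9 → j; lat ⌊0.7323/0.0416667⌋ = 17 → r.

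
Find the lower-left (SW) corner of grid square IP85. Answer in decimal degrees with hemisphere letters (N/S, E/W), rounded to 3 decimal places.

Field I=8, P=15: +8·20° lon, +15·10° lat → SW at lon -20°, lat 60°.
Square 8, 5: +8·2° lon, +5·1° lat → SW at lon -4°, lat 65°.
latitude 65.000° N, longitude 4.000° W.

65.000° N, 4.000° W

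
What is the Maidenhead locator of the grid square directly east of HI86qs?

HI86rs

Longitude subsquare q = 16; +1 → 17 = r.
The latitude characters are unchanged.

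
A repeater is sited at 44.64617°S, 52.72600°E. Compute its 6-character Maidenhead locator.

LE65ii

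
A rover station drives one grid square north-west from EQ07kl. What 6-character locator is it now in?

Longitude subsquare k = 10; −1 → 9 = j.
Latitude subsquare l = 11; +1 → 12 = m.

EQ07jm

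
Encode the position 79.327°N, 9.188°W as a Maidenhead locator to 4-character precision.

IQ59

Shift to the Maidenhead origin (180°W, 90°S): lon 170.81, lat 169.33.
Field: 170.81/20 → 8 → I, 169.33/10 → 16 → Q; chars IQ.
Square: 10.81/2 → 5, 9.33/1 → 9; chars 59.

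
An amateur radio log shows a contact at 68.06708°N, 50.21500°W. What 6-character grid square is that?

Add 180° to longitude and 90° to latitude: 129.7850, 158.0671.
Field (20°×10°, letters A–R): lon ⌊129.7850/20⌋ = 6 → G; lat ⌊158.0671/10⌋ = 15 → P.
Square (2°×1°, digits 0–9): lon ⌊9.7850/2⌋ = 4; lat ⌊8.0671/1⌋ = 8.
Subsquare (5′×2.5′, letters a–x): lon ⌊1.7850/0.0833333⌋ = 21 → v; lat ⌊0.0671/0.0416667⌋ = 1 → b.

GP48vb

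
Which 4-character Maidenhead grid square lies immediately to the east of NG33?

NG43

Longitude square 3; +1 → 4.
The latitude characters are unchanged.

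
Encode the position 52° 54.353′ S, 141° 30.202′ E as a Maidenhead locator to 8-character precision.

Offset from 180°W / 90°S: lon 321.50337°, lat 37.09412°.
Field: lon ⌊321.50337/20⌋ = 16 → Q; lat ⌊37.09412/10⌋ = 3 → D.
Square: lon ⌊1.50337/2⌋ = 0; lat ⌊7.09412/1⌋ = 7.
Subsquare: lon ⌊1.50337/0.0833333⌋ = 18 → s; lat ⌊0.09412/0.0416667⌋ = 2 → c.
Extended square: lon ⌊0.00337/0.00833333⌋ = 0; lat ⌊0.01078/0.00416667⌋ = 2.

QD07sc02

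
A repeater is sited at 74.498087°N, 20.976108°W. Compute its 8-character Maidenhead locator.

Shift to the Maidenhead origin (180°W, 90°S): lon 159.02389, lat 164.49809.
Field: 159.02389/20 → 7 → H, 164.49809/10 → 16 → Q; chars HQ.
Square: 19.02389/2 → 9, 4.49809/1 → 4; chars 94.
Subsquare: 1.02389/0.0833333 → 12 → m, 0.49809/0.0416667 → 11 → l; chars ml.
Extended square: 0.02389/0.00833333 → 2, 0.03975/0.00416667 → 9; chars 29.

HQ94ml29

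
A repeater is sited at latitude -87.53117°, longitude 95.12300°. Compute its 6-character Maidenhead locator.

Shift to the Maidenhead origin (180°W, 90°S): lon 275.1230, lat 2.4688.
Field (20°×10°, letters A–R): 275.1230/20 → 13 → N, 2.4688/10 → 0 → A; chars NA.
Square (2°×1°, digits 0–9): 15.1230/2 → 7, 2.4688/1 → 2; chars 72.
Subsquare (5′×2.5′, letters a–x): 1.1230/0.0833333 → 13 → n, 0.4688/0.0416667 → 11 → l; chars nl.

NA72nl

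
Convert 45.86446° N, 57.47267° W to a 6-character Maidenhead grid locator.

GN15gu

Add 180° to longitude and 90° to latitude: 122.5273, 135.8645.
Field: lon ⌊122.5273/20⌋ = 6 → G; lat ⌊135.8645/10⌋ = 13 → N.
Square: lon ⌊2.5273/2⌋ = 1; lat ⌊5.8645/1⌋ = 5.
Subsquare: lon ⌊0.5273/0.0833333⌋ = 6 → g; lat ⌊0.8645/0.0416667⌋ = 20 → u.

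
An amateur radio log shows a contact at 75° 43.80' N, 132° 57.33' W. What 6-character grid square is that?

Add 180° to longitude and 90° to latitude: 47.0445, 165.7300.
Field: lon ⌊47.0445/20⌋ = 2 → C; lat ⌊165.7300/10⌋ = 16 → Q.
Square: lon ⌊7.0445/2⌋ = 3; lat ⌊5.7300/1⌋ = 5.
Subsquare: lon ⌊1.0445/0.0833333⌋ = 12 → m; lat ⌊0.7300/0.0416667⌋ = 17 → r.

CQ35mr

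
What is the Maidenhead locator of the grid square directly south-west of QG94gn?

Longitude subsquare g = 6; −1 → 5 = f.
Latitude subsquare n = 13; −1 → 12 = m.

QG94fm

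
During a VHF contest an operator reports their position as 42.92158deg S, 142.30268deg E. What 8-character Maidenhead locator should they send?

QE17db68

Offset from 180°W / 90°S: lon 322.30268°, lat 47.07842°.
Field (20°×10°, letters A–R): lon ⌊322.30268/20⌋ = 16 → Q; lat ⌊47.07842/10⌋ = 4 → E.
Square (2°×1°, digits 0–9): lon ⌊2.30268/2⌋ = 1; lat ⌊7.07842/1⌋ = 7.
Subsquare (5′×2.5′, letters a–x): lon ⌊0.30268/0.0833333⌋ = 3 → d; lat ⌊0.07842/0.0416667⌋ = 1 → b.
Extended square (30″×15″, digits 0–9): lon ⌊0.05268/0.00833333⌋ = 6; lat ⌊0.03675/0.00416667⌋ = 8.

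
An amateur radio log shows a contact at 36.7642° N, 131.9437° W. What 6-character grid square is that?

CM46as

Offset from 180°W / 90°S: lon 48.0563°, lat 126.7642°.
Field: lon ⌊48.0563/20⌋ = 2 → C; lat ⌊126.7642/10⌋ = 12 → M.
Square: lon ⌊8.0563/2⌋ = 4; lat ⌊6.7642/1⌋ = 6.
Subsquare: lon ⌊0.0563/0.0833333⌋ = 0 → a; lat ⌊0.7642/0.0416667⌋ = 18 → s.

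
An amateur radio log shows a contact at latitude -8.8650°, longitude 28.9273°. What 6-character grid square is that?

Add 180° to longitude and 90° to latitude: 208.9273, 81.1350.
Field (20°×10°, letters A–R): 208.9273/20 → 10 → K, 81.1350/10 → 8 → I; chars KI.
Square (2°×1°, digits 0–9): 8.9273/2 → 4, 1.1350/1 → 1; chars 41.
Subsquare (5′×2.5′, letters a–x): 0.9273/0.0833333 → 11 → l, 0.1350/0.0416667 → 3 → d; chars ld.

KI41ld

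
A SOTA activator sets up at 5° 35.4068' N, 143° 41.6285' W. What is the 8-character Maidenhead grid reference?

Add 180° to longitude and 90° to latitude: 36.30619, 95.59011.
Field: 36.30619/20 → 1 → B, 95.59011/10 → 9 → J; chars BJ.
Square: 16.30619/2 → 8, 5.59011/1 → 5; chars 85.
Subsquare: 0.30619/0.0833333 → 3 → d, 0.59011/0.0416667 → 14 → o; chars do.
Extended square: 0.05619/0.00833333 → 6, 0.00678/0.00416667 → 1; chars 61.

BJ85do61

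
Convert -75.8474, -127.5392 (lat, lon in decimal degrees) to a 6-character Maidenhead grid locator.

Offset from 180°W / 90°S: lon 52.4608°, lat 14.1526°.
Field (20°×10°, letters A–R): lon ⌊52.4608/20⌋ = 2 → C; lat ⌊14.1526/10⌋ = 1 → B.
Square (2°×1°, digits 0–9): lon ⌊12.4608/2⌋ = 6; lat ⌊4.1526/1⌋ = 4.
Subsquare (5′×2.5′, letters a–x): lon ⌊0.4608/0.0833333⌋ = 5 → f; lat ⌊0.1526/0.0416667⌋ = 3 → d.

CB64fd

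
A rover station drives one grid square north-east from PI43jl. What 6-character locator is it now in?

PI43km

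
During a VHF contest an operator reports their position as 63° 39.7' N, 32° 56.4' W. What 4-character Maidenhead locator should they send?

HP33

Shift to the Maidenhead origin (180°W, 90°S): lon 147.06, lat 153.66.
Field (20°×10°, letters A–R): 147.06/20 → 7 → H, 153.66/10 → 15 → P; chars HP.
Square (2°×1°, digits 0–9): 7.06/2 → 3, 3.66/1 → 3; chars 33.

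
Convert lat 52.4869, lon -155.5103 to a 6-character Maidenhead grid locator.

Shift to the Maidenhead origin (180°W, 90°S): lon 24.4897, lat 142.4869.
Field: lon ⌊24.4897/20⌋ = 1 → B; lat ⌊142.4869/10⌋ = 14 → O.
Square: lon ⌊4.4897/2⌋ = 2; lat ⌊2.4869/1⌋ = 2.
Subsquare: lon ⌊0.4897/0.0833333⌋ = 5 → f; lat ⌊0.4869/0.0416667⌋ = 11 → l.

BO22fl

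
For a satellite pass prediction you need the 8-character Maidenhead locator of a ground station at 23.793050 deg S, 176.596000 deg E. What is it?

RG86he19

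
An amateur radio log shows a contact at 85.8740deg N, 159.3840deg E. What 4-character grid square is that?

QR95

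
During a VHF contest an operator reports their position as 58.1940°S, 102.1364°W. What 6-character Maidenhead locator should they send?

DD81wt

Offset from 180°W / 90°S: lon 77.8636°, lat 31.8060°.
Field: lon ⌊77.8636/20⌋ = 3 → D; lat ⌊31.8060/10⌋ = 3 → D.
Square: lon ⌊17.8636/2⌋ = 8; lat ⌊1.8060/1⌋ = 1.
Subsquare: lon ⌊1.8636/0.0833333⌋ = 22 → w; lat ⌊0.8060/0.0416667⌋ = 19 → t.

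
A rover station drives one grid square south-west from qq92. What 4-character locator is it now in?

Longitude square 9; −1 → 8.
Latitude square 2; −1 → 1.

QQ81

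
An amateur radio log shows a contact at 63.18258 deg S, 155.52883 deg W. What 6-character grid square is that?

BC26ft

Shift to the Maidenhead origin (180°W, 90°S): lon 24.4712, lat 26.8174.
Field: lon ⌊24.4712/20⌋ = 1 → B; lat ⌊26.8174/10⌋ = 2 → C.
Square: lon ⌊4.4712/2⌋ = 2; lat ⌊6.8174/1⌋ = 6.
Subsquare: lon ⌊0.4712/0.0833333⌋ = 5 → f; lat ⌊0.8174/0.0416667⌋ = 19 → t.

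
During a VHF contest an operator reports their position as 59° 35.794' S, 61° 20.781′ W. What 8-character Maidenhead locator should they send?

FD90hj86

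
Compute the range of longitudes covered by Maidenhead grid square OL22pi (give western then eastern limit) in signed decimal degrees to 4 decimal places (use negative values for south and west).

Field O=14, L=11: +14·20° lon, +11·10° lat → SW at lon 100°, lat 20°.
Square 2, 2: +2·2° lon, +2·1° lat → SW at lon 104°, lat 22°.
Subsquare p=15, i=8: +15·0.0833333° lon, +8·0.0416667° lat → SW at lon 105.25°, lat 22.3333°.
Cell spans 0.0833333° lon × 0.0416667° lat.
west 105.2500, east 105.3333.

105.2500, 105.3333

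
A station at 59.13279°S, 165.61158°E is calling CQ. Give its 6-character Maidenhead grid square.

RD20tu

Add 180° to longitude and 90° to latitude: 345.6116, 30.8672.
Field: lon ⌊345.6116/20⌋ = 17 → R; lat ⌊30.8672/10⌋ = 3 → D.
Square: lon ⌊5.6116/2⌋ = 2; lat ⌊0.8672/1⌋ = 0.
Subsquare: lon ⌊1.6116/0.0833333⌋ = 19 → t; lat ⌊0.8672/0.0416667⌋ = 20 → u.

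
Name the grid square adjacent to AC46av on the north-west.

Longitude subsquare a = 0; −1 → -1, wraps to 23 = x, carry into square.
Longitude square 4; −1 → 3.
Latitude subsquare v = 21; +1 → 22 = w.

AC36xw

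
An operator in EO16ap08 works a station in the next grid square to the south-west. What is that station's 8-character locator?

EO06xp97

Longitude extended square 0; −1 → -1, wraps to 9, carry into subsquare.
Longitude subsquare a = 0; −1 → -1, wraps to 23 = x, carry into square.
Longitude square 1; −1 → 0.
Latitude extended square 8; −1 → 7.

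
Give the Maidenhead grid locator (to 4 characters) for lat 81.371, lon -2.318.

IR81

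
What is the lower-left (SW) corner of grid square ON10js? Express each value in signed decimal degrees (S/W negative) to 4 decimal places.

40.7500, 102.7500

Field O=14, N=13: +14·20° lon, +13·10° lat → SW at lon 100°, lat 40°.
Square 1, 0: +1·2° lon, +0·1° lat → SW at lon 102°, lat 40°.
Subsquare j=9, s=18: +9·0.0833333° lon, +18·0.0416667° lat → SW at lon 102.75°, lat 40.75°.
latitude 40.7500, longitude 102.7500.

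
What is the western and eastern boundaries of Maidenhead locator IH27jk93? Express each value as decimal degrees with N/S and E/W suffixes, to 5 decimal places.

Field I=8, H=7: +8·20° lon, +7·10° lat → SW at lon -20°, lat -20°.
Square 2, 7: +2·2° lon, +7·1° lat → SW at lon -16°, lat -13°.
Subsquare j=9, k=10: +9·0.0833333° lon, +10·0.0416667° lat → SW at lon -15.25°, lat -12.5833°.
Extended square 9, 3: +9·0.00833333° lon, +3·0.00416667° lat → SW at lon -15.175°, lat -12.5708°.
Cell spans 0.00833333° lon × 0.00416667° lat.
west 15.17500° W, east 15.16667° W.

15.17500° W, 15.16667° W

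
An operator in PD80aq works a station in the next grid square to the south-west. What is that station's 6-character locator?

PD70xp

Longitude subsquare a = 0; −1 → -1, wraps to 23 = x, carry into square.
Longitude square 8; −1 → 7.
Latitude subsquare q = 16; −1 → 15 = p.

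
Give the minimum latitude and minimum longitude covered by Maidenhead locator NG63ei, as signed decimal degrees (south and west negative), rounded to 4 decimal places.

Field N=13, G=6: +13·20° lon, +6·10° lat → SW at lon 80°, lat -30°.
Square 6, 3: +6·2° lon, +3·1° lat → SW at lon 92°, lat -27°.
Subsquare e=4, i=8: +4·0.0833333° lon, +8·0.0416667° lat → SW at lon 92.3333°, lat -26.6667°.
latitude -26.6667, longitude 92.3333.

-26.6667, 92.3333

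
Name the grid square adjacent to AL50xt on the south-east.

AL60as

Longitude subsquare x = 23; +1 → 24, wraps to 0 = a, carry into square.
Longitude square 5; +1 → 6.
Latitude subsquare t = 19; −1 → 18 = s.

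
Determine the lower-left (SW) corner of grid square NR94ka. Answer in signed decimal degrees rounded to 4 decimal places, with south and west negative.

84.0000, 98.8333

Field N=13, R=17: +13·20° lon, +17·10° lat → SW at lon 80°, lat 80°.
Square 9, 4: +9·2° lon, +4·1° lat → SW at lon 98°, lat 84°.
Subsquare k=10, a=0: +10·0.0833333° lon, +0·0.0416667° lat → SW at lon 98.8333°, lat 84°.
latitude 84.0000, longitude 98.8333.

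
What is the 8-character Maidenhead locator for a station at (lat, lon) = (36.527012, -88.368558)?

Add 180° to longitude and 90° to latitude: 91.63144, 126.52701.
Field: 91.63144/20 → 4 → E, 126.52701/10 → 12 → M; chars EM.
Square: 11.63144/2 → 5, 6.52701/1 → 6; chars 56.
Subsquare: 1.63144/0.0833333 → 19 → t, 0.52701/0.0416667 → 12 → m; chars tm.
Extended square: 0.04811/0.00833333 → 5, 0.02701/0.00416667 → 6; chars 56.

EM56tm56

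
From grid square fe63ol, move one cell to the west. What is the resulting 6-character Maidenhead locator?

FE63nl

Longitude subsquare o = 14; −1 → 13 = n.
The latitude characters are unchanged.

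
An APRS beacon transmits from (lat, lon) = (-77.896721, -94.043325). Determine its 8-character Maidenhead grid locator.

EB22xc44

Shift to the Maidenhead origin (180°W, 90°S): lon 85.95668, lat 12.10328.
Field: lon ⌊85.95668/20⌋ = 4 → E; lat ⌊12.10328/10⌋ = 1 → B.
Square: lon ⌊5.95668/2⌋ = 2; lat ⌊2.10328/1⌋ = 2.
Subsquare: lon ⌊1.95668/0.0833333⌋ = 23 → x; lat ⌊0.10328/0.0416667⌋ = 2 → c.
Extended square: lon ⌊0.04001/0.00833333⌋ = 4; lat ⌊0.01995/0.00416667⌋ = 4.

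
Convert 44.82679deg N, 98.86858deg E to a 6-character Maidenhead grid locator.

Add 180° to longitude and 90° to latitude: 278.8686, 134.8268.
Field: lon ⌊278.8686/20⌋ = 13 → N; lat ⌊134.8268/10⌋ = 13 → N.
Square: lon ⌊18.8686/2⌋ = 9; lat ⌊4.8268/1⌋ = 4.
Subsquare: lon ⌊0.8686/0.0833333⌋ = 10 → k; lat ⌊0.8268/0.0416667⌋ = 19 → t.

NN94kt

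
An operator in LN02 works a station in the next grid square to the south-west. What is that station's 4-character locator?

KN91

Longitude square 0; −1 → -1, wraps to 9, carry into field.
Longitude field L = 11; −1 → 10 = K.
Latitude square 2; −1 → 1.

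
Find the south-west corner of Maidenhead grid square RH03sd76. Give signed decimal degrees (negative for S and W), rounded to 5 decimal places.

-16.85000, 161.55833

Field R=17, H=7: +17·20° lon, +7·10° lat → SW at lon 160°, lat -20°.
Square 0, 3: +0·2° lon, +3·1° lat → SW at lon 160°, lat -17°.
Subsquare s=18, d=3: +18·0.0833333° lon, +3·0.0416667° lat → SW at lon 161.5°, lat -16.875°.
Extended square 7, 6: +7·0.00833333° lon, +6·0.00416667° lat → SW at lon 161.558°, lat -16.85°.
latitude -16.85000, longitude 161.55833.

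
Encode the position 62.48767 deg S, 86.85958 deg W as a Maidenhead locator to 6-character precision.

EC67nm

Shift to the Maidenhead origin (180°W, 90°S): lon 93.1404, lat 27.5123.
Field: 93.1404/20 → 4 → E, 27.5123/10 → 2 → C; chars EC.
Square: 13.1404/2 → 6, 7.5123/1 → 7; chars 67.
Subsquare: 1.1404/0.0833333 → 13 → n, 0.5123/0.0416667 → 12 → m; chars nm.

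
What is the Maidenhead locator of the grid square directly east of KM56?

KM66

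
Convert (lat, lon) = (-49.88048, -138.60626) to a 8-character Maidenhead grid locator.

CE00qc78

Offset from 180°W / 90°S: lon 41.39374°, lat 40.11952°.
Field: 41.39374/20 → 2 → C, 40.11952/10 → 4 → E; chars CE.
Square: 1.39374/2 → 0, 0.11952/1 → 0; chars 00.
Subsquare: 1.39374/0.0833333 → 16 → q, 0.11952/0.0416667 → 2 → c; chars qc.
Extended square: 0.06041/0.00833333 → 7, 0.03619/0.00416667 → 8; chars 78.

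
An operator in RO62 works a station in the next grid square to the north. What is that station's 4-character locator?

RO63

Latitude square 2; +1 → 3.
The longitude characters are unchanged.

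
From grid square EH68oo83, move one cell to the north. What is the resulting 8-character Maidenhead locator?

Latitude extended square 3; +1 → 4.
The longitude characters are unchanged.

EH68oo84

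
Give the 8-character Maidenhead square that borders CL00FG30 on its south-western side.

Longitude extended square 3; −1 → 2.
Latitude extended square 0; −1 → -1, wraps to 9, carry into subsquare.
Latitude subsquare g = 6; −1 → 5 = f.

CL00ff29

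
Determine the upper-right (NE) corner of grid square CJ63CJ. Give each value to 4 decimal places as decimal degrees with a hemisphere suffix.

3.4167° N, 127.7500° W

Field C=2, J=9: +2·20° lon, +9·10° lat → SW at lon -140°, lat 0°.
Square 6, 3: +6·2° lon, +3·1° lat → SW at lon -128°, lat 3°.
Subsquare c=2, j=9: +2·0.0833333° lon, +9·0.0416667° lat → SW at lon -127.833°, lat 3.375°.
Cell spans 0.0833333° lon × 0.0416667° lat. NE corner is SW corner plus one full cell.
latitude 3.4167° N, longitude 127.7500° W.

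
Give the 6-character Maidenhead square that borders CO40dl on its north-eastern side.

CO40em

Longitude subsquare d = 3; +1 → 4 = e.
Latitude subsquare l = 11; +1 → 12 = m.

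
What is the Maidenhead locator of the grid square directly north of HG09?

HH00

Latitude square 9; +1 → 10, wraps to 0, carry into field.
Latitude field G = 6; +1 → 7 = H.
The longitude characters are unchanged.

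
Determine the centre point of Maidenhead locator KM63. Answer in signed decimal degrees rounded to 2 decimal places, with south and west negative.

Field K=10, M=12: +10·20° lon, +12·10° lat → SW at lon 20°, lat 30°.
Square 6, 3: +6·2° lon, +3·1° lat → SW at lon 32°, lat 33°.
Cell spans 2° lon × 1° lat. Centre is SW corner plus half of each.
latitude 33.50, longitude 33.00.

33.50, 33.00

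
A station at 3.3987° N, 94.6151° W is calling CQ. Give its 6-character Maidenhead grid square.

Add 180° to longitude and 90° to latitude: 85.3849, 93.3987.
Field (20°×10°, letters A–R): lon ⌊85.3849/20⌋ = 4 → E; lat ⌊93.3987/10⌋ = 9 → J.
Square (2°×1°, digits 0–9): lon ⌊5.3849/2⌋ = 2; lat ⌊3.3987/1⌋ = 3.
Subsquare (5′×2.5′, letters a–x): lon ⌊1.3849/0.0833333⌋ = 16 → q; lat ⌊0.3987/0.0416667⌋ = 9 → j.

EJ23qj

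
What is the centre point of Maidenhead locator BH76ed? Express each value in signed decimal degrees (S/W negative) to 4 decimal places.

Field B=1, H=7: +1·20° lon, +7·10° lat → SW at lon -160°, lat -20°.
Square 7, 6: +7·2° lon, +6·1° lat → SW at lon -146°, lat -14°.
Subsquare e=4, d=3: +4·0.0833333° lon, +3·0.0416667° lat → SW at lon -145.667°, lat -13.875°.
Cell spans 0.0833333° lon × 0.0416667° lat. Centre is SW corner plus half of each.
latitude -13.8542, longitude -145.6250.

-13.8542, -145.6250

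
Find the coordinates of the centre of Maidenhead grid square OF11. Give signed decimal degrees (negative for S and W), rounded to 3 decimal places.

-38.500, 103.000

Field O=14, F=5: +14·20° lon, +5·10° lat → SW at lon 100°, lat -40°.
Square 1, 1: +1·2° lon, +1·1° lat → SW at lon 102°, lat -39°.
Cell spans 2° lon × 1° lat. Centre is SW corner plus half of each.
latitude -38.500, longitude 103.000.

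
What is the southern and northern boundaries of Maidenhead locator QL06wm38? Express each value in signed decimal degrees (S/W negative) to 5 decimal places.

Field Q=16, L=11: +16·20° lon, +11·10° lat → SW at lon 140°, lat 20°.
Square 0, 6: +0·2° lon, +6·1° lat → SW at lon 140°, lat 26°.
Subsquare w=22, m=12: +22·0.0833333° lon, +12·0.0416667° lat → SW at lon 141.833°, lat 26.5°.
Extended square 3, 8: +3·0.00833333° lon, +8·0.00416667° lat → SW at lon 141.858°, lat 26.5333°.
Cell spans 0.00833333° lon × 0.00416667° lat.
south 26.53333, north 26.53750.

26.53333, 26.53750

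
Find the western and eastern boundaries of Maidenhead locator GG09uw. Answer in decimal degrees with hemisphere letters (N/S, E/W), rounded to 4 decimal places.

Field G=6, G=6: +6·20° lon, +6·10° lat → SW at lon -60°, lat -30°.
Square 0, 9: +0·2° lon, +9·1° lat → SW at lon -60°, lat -21°.
Subsquare u=20, w=22: +20·0.0833333° lon, +22·0.0416667° lat → SW at lon -58.3333°, lat -20.0833°.
Cell spans 0.0833333° lon × 0.0416667° lat.
west 58.3333° W, east 58.2500° W.

58.3333° W, 58.2500° W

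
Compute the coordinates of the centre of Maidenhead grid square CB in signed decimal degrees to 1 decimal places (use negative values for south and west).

-75.0, -130.0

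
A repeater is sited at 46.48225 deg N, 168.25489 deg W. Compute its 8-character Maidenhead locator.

AN56ul95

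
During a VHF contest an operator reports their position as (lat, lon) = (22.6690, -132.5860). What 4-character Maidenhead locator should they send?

Shift to the Maidenhead origin (180°W, 90°S): lon 47.41, lat 112.67.
Field: 47.41/20 → 2 → C, 112.67/10 → 11 → L; chars CL.
Square: 7.41/2 → 3, 2.67/1 → 2; chars 32.

CL32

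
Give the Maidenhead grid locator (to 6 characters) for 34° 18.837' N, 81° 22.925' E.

Offset from 180°W / 90°S: lon 261.3821°, lat 124.3140°.
Field: 261.3821/20 → 13 → N, 124.3140/10 → 12 → M; chars NM.
Square: 1.3821/2 → 0, 4.3140/1 → 4; chars 04.
Subsquare: 1.3821/0.0833333 → 16 → q, 0.3140/0.0416667 → 7 → h; chars qh.

NM04qh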